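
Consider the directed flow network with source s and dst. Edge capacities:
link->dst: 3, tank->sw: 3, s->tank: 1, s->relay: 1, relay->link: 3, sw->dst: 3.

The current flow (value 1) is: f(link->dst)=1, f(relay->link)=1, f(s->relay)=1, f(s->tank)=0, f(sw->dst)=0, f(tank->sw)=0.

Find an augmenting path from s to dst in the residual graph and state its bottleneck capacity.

Residual along s->tank->sw->dst: s->tank: 1, tank->sw: 3, sw->dst: 3.
Bottleneck = min = 1.

s->tank->sw->dst, bottleneck 1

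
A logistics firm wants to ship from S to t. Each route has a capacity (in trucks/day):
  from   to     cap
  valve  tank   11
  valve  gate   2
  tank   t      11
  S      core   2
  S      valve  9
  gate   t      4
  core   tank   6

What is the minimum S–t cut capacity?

11

Max flow = 11 (via 2 augmenting paths).
In the residual at optimum, the set reachable from S is {S}.
Cut edges: S->core (cap 2), S->valve (cap 9). Sum = 11.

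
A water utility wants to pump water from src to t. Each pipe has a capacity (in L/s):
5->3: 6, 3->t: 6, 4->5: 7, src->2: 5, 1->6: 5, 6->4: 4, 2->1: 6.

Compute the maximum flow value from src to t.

Augment src->2->1->6->4->5->3->t: bottleneck 4. Total 4.
No augmenting path remains in the residual graph.

4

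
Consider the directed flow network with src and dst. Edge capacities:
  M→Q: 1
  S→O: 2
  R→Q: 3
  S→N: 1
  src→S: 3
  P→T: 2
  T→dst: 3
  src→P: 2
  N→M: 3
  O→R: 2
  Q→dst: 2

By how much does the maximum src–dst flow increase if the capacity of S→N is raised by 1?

0

Original max flow = 4.
Edge S→N does not cross the min cut (source side {M, N, O, Q, R, S, src}), so extra capacity there cannot help.
New max flow = 4. Increase = 0.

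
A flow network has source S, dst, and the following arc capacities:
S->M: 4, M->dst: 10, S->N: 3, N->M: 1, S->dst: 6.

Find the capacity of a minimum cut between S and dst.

Max flow = 11 (via 3 augmenting paths).
In the residual at optimum, the set reachable from S is {N, S}.
Cut edges: S->M (cap 4), S->dst (cap 6), N->M (cap 1). Sum = 11.

11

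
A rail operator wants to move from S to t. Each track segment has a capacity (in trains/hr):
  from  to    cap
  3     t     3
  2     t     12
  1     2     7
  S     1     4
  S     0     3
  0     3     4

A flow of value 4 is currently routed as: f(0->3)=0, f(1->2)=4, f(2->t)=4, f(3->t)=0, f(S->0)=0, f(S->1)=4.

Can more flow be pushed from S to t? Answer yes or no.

Yes

Residual path S->0->3->t has bottleneck 3 > 0.
Pushing 3 along it raises the flow to 7, so the given flow is not maximum.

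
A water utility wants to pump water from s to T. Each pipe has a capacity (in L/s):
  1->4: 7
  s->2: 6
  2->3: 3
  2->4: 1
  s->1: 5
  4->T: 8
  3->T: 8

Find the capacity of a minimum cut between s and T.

9

Max flow = 9 (via 3 augmenting paths).
In the residual at optimum, the set reachable from s is {2, s}.
Cut edges: s->1 (cap 5), 2->3 (cap 3), 2->4 (cap 1). Sum = 9.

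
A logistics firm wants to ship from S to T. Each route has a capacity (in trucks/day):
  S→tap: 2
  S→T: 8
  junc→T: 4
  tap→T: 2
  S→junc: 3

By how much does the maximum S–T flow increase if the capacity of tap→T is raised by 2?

Original max flow = 13.
Edge tap→T does not cross the min cut (source side {S}), so extra capacity there cannot help.
New max flow = 13. Increase = 0.

0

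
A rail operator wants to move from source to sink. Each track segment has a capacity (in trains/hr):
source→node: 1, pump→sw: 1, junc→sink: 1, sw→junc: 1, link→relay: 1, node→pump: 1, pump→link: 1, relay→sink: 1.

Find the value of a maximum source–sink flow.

Augment source→node→pump→link→relay→sink: bottleneck 1. Total 1.
No augmenting path remains in the residual graph.

1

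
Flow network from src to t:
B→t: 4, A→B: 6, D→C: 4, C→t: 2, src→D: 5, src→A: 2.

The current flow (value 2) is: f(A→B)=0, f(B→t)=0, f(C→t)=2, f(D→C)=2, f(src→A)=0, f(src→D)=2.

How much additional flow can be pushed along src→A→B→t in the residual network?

Residual capacities along the path: src→A: 2, A→B: 6, B→t: 4.
Minimum is 2.

2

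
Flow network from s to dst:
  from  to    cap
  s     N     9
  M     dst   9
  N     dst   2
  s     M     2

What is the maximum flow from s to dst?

4

Augment s→N→dst: bottleneck 2. Total 2.
Augment s→M→dst: bottleneck 2. Total 4.
No augmenting path remains in the residual graph.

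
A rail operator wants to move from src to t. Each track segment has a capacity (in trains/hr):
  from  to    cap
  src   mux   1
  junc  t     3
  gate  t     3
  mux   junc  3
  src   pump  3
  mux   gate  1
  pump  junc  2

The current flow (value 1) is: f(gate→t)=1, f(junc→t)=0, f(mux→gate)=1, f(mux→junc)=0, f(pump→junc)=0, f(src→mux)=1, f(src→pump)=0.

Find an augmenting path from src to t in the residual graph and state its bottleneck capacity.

Residual along src→pump→junc→t: src→pump: 3, pump→junc: 2, junc→t: 3.
Bottleneck = min = 2.

src→pump→junc→t, bottleneck 2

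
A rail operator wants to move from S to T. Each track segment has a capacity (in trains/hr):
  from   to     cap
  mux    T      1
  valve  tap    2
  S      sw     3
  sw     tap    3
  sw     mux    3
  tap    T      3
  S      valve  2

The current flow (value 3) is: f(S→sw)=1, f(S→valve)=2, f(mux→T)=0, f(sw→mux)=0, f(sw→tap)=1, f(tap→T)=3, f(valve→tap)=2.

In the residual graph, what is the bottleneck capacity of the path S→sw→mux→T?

Residual capacities along the path: S→sw: 2, sw→mux: 3, mux→T: 1.
Minimum is 1.

1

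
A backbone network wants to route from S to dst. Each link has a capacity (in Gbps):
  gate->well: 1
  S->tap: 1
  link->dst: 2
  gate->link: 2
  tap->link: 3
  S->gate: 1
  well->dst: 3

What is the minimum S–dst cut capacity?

Max flow = 2 (via 2 augmenting paths).
In the residual at optimum, the set reachable from S is {S}.
Cut edges: S->tap (cap 1), S->gate (cap 1). Sum = 2.

2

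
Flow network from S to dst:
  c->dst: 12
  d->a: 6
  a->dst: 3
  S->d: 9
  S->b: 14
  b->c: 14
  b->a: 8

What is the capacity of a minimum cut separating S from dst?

15

Max flow = 15 (via 2 augmenting paths).
In the residual at optimum, the set reachable from S is {S, a, b, c, d}.
Cut edges: a->dst (cap 3), c->dst (cap 12). Sum = 15.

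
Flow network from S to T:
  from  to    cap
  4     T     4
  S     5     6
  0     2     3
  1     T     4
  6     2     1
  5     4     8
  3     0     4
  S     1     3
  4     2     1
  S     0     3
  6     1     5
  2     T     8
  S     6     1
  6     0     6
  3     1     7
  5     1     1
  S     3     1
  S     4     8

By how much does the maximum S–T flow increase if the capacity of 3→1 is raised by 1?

0

Original max flow = 13.
Edge 3→1 does not cross the min cut (source side {0, 1, 3, 4, 5, S}), so extra capacity there cannot help.
New max flow = 13. Increase = 0.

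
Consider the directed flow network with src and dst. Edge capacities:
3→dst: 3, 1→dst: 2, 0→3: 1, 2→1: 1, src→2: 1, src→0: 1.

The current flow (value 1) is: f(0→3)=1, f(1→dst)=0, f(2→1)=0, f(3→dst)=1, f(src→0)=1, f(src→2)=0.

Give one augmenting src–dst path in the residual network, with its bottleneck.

src→2→1→dst, bottleneck 1

Residual along src→2→1→dst: src→2: 1, 2→1: 1, 1→dst: 2.
Bottleneck = min = 1.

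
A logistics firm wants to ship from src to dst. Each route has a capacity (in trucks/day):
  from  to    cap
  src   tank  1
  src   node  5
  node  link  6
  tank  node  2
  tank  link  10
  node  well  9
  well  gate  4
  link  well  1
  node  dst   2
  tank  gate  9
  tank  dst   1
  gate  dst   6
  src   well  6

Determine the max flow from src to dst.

Augment src->tank->dst: bottleneck 1. Total 1.
Augment src->node->dst: bottleneck 2. Total 3.
Augment src->well->gate->dst: bottleneck 4. Total 7.
No augmenting path remains in the residual graph.

7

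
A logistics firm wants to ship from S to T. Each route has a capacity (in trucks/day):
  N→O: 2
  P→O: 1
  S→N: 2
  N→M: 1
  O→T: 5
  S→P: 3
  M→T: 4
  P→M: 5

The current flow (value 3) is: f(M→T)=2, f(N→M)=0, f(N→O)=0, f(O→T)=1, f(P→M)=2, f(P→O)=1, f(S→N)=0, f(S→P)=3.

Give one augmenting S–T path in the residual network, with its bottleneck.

Residual along S→N→O→T: S→N: 2, N→O: 2, O→T: 4.
Bottleneck = min = 2.

S→N→O→T, bottleneck 2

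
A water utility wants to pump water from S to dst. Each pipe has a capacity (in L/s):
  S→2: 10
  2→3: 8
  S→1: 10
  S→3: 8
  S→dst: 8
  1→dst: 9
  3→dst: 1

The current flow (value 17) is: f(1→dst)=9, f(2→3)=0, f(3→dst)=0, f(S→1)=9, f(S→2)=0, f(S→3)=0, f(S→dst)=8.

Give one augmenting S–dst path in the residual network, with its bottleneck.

Residual along S→3→dst: S→3: 8, 3→dst: 1.
Bottleneck = min = 1.

S→3→dst, bottleneck 1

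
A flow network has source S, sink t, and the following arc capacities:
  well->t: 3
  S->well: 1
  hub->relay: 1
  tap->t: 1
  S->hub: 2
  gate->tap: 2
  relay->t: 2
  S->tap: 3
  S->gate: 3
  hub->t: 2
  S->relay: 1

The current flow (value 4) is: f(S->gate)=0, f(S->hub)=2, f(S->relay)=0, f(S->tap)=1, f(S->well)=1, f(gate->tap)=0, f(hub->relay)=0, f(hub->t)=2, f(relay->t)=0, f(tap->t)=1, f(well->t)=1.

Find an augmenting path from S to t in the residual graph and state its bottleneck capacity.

S->relay->t, bottleneck 1

Residual along S->relay->t: S->relay: 1, relay->t: 2.
Bottleneck = min = 1.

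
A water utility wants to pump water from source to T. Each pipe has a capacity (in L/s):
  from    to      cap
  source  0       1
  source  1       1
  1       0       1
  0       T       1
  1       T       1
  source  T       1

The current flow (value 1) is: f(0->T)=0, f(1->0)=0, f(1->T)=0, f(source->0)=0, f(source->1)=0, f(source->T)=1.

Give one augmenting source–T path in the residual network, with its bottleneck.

Residual along source->1->T: source->1: 1, 1->T: 1.
Bottleneck = min = 1.

source->1->T, bottleneck 1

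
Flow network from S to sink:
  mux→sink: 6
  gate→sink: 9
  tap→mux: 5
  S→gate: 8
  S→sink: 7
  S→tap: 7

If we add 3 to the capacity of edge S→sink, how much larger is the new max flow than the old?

3

Original max flow = 20.
After raising cap(S→sink), augmenting paths through that edge carry 3 more units.
New max flow = 23. Increase = 3.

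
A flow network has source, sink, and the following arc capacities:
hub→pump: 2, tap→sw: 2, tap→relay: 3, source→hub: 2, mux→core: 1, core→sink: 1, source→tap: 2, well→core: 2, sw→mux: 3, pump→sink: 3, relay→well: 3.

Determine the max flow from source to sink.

Augment source→hub→pump→sink: bottleneck 2. Total 2.
Augment source→tap→relay→well→core→sink: bottleneck 1. Total 3.
No augmenting path remains in the residual graph.

3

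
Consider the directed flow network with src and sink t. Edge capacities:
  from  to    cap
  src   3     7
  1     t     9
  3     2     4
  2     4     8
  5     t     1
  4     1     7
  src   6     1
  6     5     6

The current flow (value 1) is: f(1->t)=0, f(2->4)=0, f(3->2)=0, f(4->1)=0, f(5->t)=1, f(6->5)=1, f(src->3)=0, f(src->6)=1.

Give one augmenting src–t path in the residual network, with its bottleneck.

Residual along src->3->2->4->1->t: src->3: 7, 3->2: 4, 2->4: 8, 4->1: 7, 1->t: 9.
Bottleneck = min = 4.

src->3->2->4->1->t, bottleneck 4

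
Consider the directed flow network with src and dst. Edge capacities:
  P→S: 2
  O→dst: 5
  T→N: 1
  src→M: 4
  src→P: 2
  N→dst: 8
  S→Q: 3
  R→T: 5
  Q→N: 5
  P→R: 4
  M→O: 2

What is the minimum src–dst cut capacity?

4

Max flow = 4 (via 2 augmenting paths).
In the residual at optimum, the set reachable from src is {M, src}.
Cut edges: M→O (cap 2), src→P (cap 2). Sum = 4.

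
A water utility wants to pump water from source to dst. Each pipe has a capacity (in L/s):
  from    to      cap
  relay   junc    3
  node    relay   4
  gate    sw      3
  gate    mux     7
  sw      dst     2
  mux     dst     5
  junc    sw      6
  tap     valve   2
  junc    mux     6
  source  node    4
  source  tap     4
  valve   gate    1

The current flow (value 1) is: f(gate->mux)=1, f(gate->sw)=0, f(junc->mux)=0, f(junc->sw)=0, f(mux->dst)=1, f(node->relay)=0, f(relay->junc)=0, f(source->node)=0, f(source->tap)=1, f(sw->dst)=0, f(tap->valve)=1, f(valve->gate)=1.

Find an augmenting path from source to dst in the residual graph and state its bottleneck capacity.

source->node->relay->junc->mux->dst, bottleneck 3

Residual along source->node->relay->junc->mux->dst: source->node: 4, node->relay: 4, relay->junc: 3, junc->mux: 6, mux->dst: 4.
Bottleneck = min = 3.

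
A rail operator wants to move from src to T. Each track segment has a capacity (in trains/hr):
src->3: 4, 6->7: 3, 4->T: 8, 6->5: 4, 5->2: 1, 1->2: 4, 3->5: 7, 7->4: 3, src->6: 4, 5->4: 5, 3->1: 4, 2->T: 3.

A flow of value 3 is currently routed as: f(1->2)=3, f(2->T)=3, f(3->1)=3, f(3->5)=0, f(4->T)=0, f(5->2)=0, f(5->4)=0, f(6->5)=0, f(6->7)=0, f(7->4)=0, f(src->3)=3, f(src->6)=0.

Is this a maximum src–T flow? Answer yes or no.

No

Residual path src->3->5->4->T has bottleneck 1 > 0.
Pushing 1 along it raises the flow to 4, so the given flow is not maximum.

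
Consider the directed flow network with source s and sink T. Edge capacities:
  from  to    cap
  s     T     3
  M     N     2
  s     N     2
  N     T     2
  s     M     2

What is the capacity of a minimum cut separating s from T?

5

Max flow = 5 (via 2 augmenting paths).
In the residual at optimum, the set reachable from s is {M, N, s}.
Cut edges: s→T (cap 3), N→T (cap 2). Sum = 5.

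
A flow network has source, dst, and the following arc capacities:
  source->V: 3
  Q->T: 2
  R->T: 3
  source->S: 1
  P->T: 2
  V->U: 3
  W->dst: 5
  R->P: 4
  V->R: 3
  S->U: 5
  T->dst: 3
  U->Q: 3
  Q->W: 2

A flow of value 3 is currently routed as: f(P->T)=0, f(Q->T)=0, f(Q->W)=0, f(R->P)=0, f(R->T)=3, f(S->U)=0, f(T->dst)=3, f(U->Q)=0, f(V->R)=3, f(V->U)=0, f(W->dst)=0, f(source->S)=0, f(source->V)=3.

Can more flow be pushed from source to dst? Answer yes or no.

Residual path source->S->U->Q->W->dst has bottleneck 1 > 0.
Pushing 1 along it raises the flow to 4, so the given flow is not maximum.

Yes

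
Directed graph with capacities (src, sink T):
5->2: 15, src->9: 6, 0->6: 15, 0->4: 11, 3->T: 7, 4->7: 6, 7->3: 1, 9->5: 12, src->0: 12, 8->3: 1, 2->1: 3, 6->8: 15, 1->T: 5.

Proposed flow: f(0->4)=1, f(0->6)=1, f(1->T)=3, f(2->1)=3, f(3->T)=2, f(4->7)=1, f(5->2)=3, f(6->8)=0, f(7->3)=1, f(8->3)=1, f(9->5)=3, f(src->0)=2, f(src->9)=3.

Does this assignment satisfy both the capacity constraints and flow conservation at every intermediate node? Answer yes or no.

No

Conservation fails at 6: inflow 1 ≠ outflow 0.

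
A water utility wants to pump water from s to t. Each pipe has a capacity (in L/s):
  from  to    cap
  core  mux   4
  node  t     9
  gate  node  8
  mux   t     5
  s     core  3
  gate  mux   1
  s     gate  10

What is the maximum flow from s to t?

Augment s→core→mux→t: bottleneck 3. Total 3.
Augment s→gate→mux→t: bottleneck 1. Total 4.
Augment s→gate→node→t: bottleneck 8. Total 12.
No augmenting path remains in the residual graph.

12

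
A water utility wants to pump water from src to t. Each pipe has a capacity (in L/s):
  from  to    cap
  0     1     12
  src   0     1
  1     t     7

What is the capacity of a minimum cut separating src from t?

1

Max flow = 1 (via 1 augmenting path).
In the residual at optimum, the set reachable from src is {src}.
Cut edges: src->0 (cap 1). Sum = 1.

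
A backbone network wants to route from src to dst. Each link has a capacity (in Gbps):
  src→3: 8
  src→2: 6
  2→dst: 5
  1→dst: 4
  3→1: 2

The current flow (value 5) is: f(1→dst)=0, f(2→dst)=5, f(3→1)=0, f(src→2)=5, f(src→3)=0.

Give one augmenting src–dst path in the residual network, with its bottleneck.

src→3→1→dst, bottleneck 2

Residual along src→3→1→dst: src→3: 8, 3→1: 2, 1→dst: 4.
Bottleneck = min = 2.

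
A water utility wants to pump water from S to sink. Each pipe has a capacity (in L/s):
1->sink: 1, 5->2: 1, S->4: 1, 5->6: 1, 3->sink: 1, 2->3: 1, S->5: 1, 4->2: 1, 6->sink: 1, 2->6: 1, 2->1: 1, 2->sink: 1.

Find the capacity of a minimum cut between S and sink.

Max flow = 2 (via 2 augmenting paths).
In the residual at optimum, the set reachable from S is {S}.
Cut edges: S->4 (cap 1), S->5 (cap 1). Sum = 2.

2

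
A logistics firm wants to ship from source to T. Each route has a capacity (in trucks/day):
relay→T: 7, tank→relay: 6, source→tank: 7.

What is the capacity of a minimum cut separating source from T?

6

Max flow = 6 (via 1 augmenting path).
In the residual at optimum, the set reachable from source is {source, tank}.
Cut edges: tank→relay (cap 6). Sum = 6.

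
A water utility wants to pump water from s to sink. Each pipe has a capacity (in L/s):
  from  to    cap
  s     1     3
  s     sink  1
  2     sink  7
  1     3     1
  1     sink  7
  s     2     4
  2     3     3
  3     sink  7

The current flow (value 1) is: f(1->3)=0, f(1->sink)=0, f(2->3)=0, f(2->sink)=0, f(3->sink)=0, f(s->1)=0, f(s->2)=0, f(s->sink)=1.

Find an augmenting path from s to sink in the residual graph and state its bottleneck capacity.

s->1->sink, bottleneck 3

Residual along s->1->sink: s->1: 3, 1->sink: 7.
Bottleneck = min = 3.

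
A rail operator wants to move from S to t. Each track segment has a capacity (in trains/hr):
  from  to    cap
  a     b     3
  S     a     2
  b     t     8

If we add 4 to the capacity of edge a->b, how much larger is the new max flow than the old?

Original max flow = 2.
Edge a->b does not cross the min cut (source side {S}), so extra capacity there cannot help.
New max flow = 2. Increase = 0.

0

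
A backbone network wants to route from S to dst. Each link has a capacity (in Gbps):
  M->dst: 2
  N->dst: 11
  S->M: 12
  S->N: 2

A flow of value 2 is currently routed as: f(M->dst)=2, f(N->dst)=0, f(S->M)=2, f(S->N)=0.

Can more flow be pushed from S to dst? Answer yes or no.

Yes

Residual path S->N->dst has bottleneck 2 > 0.
Pushing 2 along it raises the flow to 4, so the given flow is not maximum.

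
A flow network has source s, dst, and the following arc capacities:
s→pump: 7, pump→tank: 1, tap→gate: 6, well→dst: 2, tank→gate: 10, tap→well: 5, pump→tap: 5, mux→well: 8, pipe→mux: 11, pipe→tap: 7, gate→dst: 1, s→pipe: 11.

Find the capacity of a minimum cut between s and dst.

3

Max flow = 3 (via 2 augmenting paths).
In the residual at optimum, the set reachable from s is {gate, mux, pipe, pump, s, tank, tap, well}.
Cut edges: gate→dst (cap 1), well→dst (cap 2). Sum = 3.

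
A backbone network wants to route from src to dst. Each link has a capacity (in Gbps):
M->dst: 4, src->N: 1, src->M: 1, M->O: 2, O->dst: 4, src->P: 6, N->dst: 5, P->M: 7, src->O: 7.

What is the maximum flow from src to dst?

Augment src->M->dst: bottleneck 1. Total 1.
Augment src->N->dst: bottleneck 1. Total 2.
Augment src->O->dst: bottleneck 4. Total 6.
Augment src->P->M->dst: bottleneck 3. Total 9.
No augmenting path remains in the residual graph.

9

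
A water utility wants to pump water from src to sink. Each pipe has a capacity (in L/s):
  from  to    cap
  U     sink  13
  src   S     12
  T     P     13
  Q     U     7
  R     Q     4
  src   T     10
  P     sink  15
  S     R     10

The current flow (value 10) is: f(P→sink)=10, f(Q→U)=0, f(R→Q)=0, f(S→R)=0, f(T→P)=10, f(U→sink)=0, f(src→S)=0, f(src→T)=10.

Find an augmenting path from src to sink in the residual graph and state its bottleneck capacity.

Residual along src→S→R→Q→U→sink: src→S: 12, S→R: 10, R→Q: 4, Q→U: 7, U→sink: 13.
Bottleneck = min = 4.

src→S→R→Q→U→sink, bottleneck 4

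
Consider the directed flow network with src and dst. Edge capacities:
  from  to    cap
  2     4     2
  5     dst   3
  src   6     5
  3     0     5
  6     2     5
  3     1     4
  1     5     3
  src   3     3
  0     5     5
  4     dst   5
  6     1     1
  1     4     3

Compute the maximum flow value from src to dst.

Augment src->6->2->4->dst: bottleneck 2. Total 2.
Augment src->6->1->4->dst: bottleneck 1. Total 3.
Augment src->3->1->4->dst: bottleneck 2. Total 5.
Augment src->3->1->5->dst: bottleneck 1. Total 6.
No augmenting path remains in the residual graph.

6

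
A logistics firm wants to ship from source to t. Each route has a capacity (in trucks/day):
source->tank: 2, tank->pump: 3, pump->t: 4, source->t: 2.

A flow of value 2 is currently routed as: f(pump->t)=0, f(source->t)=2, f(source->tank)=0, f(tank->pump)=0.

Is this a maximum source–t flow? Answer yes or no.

No

Residual path source->tank->pump->t has bottleneck 2 > 0.
Pushing 2 along it raises the flow to 4, so the given flow is not maximum.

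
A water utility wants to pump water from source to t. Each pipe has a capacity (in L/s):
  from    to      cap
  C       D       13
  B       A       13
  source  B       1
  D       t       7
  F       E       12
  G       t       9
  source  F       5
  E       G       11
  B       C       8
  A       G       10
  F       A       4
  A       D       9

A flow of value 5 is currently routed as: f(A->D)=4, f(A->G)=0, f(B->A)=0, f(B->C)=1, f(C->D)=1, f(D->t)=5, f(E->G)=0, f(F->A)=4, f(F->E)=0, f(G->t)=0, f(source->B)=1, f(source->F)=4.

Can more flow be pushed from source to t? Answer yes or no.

Yes

Residual path source->F->E->G->t has bottleneck 1 > 0.
Pushing 1 along it raises the flow to 6, so the given flow is not maximum.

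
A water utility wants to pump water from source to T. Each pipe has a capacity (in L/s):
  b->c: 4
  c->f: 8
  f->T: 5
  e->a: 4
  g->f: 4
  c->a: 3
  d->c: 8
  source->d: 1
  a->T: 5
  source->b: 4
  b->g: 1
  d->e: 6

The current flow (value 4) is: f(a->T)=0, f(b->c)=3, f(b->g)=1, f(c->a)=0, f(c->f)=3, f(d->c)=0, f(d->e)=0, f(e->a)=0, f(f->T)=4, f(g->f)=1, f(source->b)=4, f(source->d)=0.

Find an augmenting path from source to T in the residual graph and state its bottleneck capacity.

source->d->c->f->T, bottleneck 1

Residual along source->d->c->f->T: source->d: 1, d->c: 8, c->f: 5, f->T: 1.
Bottleneck = min = 1.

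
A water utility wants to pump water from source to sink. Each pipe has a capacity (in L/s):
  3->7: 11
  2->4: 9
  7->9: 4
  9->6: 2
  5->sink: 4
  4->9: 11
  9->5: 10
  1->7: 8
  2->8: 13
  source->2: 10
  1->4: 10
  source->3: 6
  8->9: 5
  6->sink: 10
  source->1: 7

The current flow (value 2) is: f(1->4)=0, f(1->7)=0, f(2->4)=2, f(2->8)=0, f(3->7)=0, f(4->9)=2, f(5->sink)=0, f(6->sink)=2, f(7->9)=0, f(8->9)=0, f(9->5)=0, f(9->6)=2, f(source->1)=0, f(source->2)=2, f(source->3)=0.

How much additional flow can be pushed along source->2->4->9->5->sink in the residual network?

Residual capacities along the path: source->2: 8, 2->4: 7, 4->9: 9, 9->5: 10, 5->sink: 4.
Minimum is 4.

4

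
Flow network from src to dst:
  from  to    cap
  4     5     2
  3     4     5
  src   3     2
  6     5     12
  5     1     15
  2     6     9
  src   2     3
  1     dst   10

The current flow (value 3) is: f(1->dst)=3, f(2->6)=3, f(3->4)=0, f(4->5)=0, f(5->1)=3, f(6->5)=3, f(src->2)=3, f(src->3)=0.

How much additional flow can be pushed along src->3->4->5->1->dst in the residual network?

2

Residual capacities along the path: src->3: 2, 3->4: 5, 4->5: 2, 5->1: 12, 1->dst: 7.
Minimum is 2.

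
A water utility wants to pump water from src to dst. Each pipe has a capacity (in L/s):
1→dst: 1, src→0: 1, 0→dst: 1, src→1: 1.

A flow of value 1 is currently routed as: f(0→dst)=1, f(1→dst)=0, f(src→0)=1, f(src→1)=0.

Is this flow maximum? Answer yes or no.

Residual path src→1→dst has bottleneck 1 > 0.
Pushing 1 along it raises the flow to 2, so the given flow is not maximum.

No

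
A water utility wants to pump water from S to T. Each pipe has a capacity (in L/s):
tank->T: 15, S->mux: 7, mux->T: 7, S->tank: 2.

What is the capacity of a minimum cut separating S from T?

9

Max flow = 9 (via 2 augmenting paths).
In the residual at optimum, the set reachable from S is {S}.
Cut edges: S->mux (cap 7), S->tank (cap 2). Sum = 9.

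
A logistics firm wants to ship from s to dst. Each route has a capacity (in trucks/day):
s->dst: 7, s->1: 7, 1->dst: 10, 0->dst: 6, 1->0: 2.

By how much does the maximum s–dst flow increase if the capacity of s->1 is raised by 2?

2

Original max flow = 14.
After raising cap(s->1), augmenting paths through that edge carry 2 more units.
New max flow = 16. Increase = 2.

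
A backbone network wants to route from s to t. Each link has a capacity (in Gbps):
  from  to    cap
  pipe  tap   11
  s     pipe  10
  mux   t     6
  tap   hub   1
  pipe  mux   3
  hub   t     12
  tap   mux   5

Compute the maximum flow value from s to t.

7

Augment s→pipe→mux→t: bottleneck 3. Total 3.
Augment s→pipe→tap→mux→t: bottleneck 3. Total 6.
Augment s→pipe→tap→hub→t: bottleneck 1. Total 7.
No augmenting path remains in the residual graph.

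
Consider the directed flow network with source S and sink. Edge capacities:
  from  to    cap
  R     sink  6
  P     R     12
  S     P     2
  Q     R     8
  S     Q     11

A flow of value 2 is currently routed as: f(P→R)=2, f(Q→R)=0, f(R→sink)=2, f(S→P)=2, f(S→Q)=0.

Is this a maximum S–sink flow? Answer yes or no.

No

Residual path S→Q→R→sink has bottleneck 4 > 0.
Pushing 4 along it raises the flow to 6, so the given flow is not maximum.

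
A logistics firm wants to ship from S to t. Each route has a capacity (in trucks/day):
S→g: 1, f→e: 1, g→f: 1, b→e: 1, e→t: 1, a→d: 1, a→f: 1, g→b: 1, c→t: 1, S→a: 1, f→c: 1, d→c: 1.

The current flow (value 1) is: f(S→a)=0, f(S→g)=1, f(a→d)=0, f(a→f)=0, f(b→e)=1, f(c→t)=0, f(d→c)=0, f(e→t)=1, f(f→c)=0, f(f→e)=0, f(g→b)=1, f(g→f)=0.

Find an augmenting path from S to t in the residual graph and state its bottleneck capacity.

Residual along S→a→f→c→t: S→a: 1, a→f: 1, f→c: 1, c→t: 1.
Bottleneck = min = 1.

S→a→f→c→t, bottleneck 1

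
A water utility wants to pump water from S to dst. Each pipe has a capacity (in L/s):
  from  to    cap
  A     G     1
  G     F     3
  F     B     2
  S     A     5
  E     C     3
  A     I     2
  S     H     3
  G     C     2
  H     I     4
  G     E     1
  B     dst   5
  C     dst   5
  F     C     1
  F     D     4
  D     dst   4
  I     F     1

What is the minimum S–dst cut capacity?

2

Max flow = 2 (via 2 augmenting paths).
In the residual at optimum, the set reachable from S is {A, H, I, S}.
Cut edges: A→G (cap 1), I→F (cap 1). Sum = 2.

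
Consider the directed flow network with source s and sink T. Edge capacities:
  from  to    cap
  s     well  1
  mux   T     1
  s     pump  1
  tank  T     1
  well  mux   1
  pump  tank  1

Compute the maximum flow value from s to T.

2

Augment s->pump->tank->T: bottleneck 1. Total 1.
Augment s->well->mux->T: bottleneck 1. Total 2.
No augmenting path remains in the residual graph.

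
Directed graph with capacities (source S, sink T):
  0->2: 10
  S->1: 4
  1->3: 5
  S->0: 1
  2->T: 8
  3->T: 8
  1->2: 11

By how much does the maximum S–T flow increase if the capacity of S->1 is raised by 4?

Original max flow = 5.
After raising cap(S->1), augmenting paths through that edge carry 4 more units.
New max flow = 9. Increase = 4.

4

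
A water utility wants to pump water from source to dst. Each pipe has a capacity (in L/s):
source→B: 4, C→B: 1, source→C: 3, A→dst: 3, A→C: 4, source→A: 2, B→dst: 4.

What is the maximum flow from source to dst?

6

Augment source→A→dst: bottleneck 2. Total 2.
Augment source→B→dst: bottleneck 4. Total 6.
No augmenting path remains in the residual graph.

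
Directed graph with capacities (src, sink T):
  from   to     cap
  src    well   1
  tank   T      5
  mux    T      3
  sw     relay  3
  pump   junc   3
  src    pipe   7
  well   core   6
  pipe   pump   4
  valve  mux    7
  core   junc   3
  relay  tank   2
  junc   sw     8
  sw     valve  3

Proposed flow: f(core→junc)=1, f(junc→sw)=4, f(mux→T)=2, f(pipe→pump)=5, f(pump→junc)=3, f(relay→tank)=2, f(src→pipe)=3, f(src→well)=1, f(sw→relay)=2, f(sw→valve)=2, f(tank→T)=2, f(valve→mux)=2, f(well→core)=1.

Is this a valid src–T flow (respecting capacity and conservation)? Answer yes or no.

Capacity violated on pipe→pump: flow 5 > capacity 4.

No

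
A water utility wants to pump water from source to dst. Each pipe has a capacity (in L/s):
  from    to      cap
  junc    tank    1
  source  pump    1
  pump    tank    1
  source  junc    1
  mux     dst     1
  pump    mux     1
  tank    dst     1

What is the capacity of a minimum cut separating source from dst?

Max flow = 2 (via 2 augmenting paths).
In the residual at optimum, the set reachable from source is {source}.
Cut edges: source→pump (cap 1), source→junc (cap 1). Sum = 2.

2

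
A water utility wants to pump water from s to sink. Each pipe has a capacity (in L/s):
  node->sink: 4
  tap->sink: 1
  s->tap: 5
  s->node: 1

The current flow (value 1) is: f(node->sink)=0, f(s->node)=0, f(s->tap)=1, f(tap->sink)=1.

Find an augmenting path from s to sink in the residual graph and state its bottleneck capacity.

s->node->sink, bottleneck 1

Residual along s->node->sink: s->node: 1, node->sink: 4.
Bottleneck = min = 1.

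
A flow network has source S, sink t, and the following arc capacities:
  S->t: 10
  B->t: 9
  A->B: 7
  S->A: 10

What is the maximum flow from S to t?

17

Augment S->t: bottleneck 10. Total 10.
Augment S->A->B->t: bottleneck 7. Total 17.
No augmenting path remains in the residual graph.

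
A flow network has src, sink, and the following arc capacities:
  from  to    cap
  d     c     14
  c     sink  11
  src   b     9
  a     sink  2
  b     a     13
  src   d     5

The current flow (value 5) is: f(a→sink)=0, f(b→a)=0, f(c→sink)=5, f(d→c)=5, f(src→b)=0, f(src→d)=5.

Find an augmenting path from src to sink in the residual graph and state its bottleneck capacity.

Residual along src→b→a→sink: src→b: 9, b→a: 13, a→sink: 2.
Bottleneck = min = 2.

src→b→a→sink, bottleneck 2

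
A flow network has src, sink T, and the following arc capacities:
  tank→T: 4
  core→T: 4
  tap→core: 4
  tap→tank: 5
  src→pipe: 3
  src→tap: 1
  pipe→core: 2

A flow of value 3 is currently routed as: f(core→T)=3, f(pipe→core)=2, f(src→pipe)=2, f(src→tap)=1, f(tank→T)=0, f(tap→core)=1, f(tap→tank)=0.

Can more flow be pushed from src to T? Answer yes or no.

No

Residual reachable from src: {pipe, src}; T is not reachable.
Saturated cut: src→tap, pipe→core with total capacity 3 = current flow value. Flow is maximum.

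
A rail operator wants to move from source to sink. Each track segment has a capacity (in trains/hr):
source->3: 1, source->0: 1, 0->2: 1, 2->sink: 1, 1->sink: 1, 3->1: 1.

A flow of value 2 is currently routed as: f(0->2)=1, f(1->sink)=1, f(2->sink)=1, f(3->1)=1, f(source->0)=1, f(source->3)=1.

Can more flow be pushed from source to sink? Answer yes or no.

No

Residual reachable from source: {source}; sink is not reachable.
Saturated cut: source->3, source->0 with total capacity 2 = current flow value. Flow is maximum.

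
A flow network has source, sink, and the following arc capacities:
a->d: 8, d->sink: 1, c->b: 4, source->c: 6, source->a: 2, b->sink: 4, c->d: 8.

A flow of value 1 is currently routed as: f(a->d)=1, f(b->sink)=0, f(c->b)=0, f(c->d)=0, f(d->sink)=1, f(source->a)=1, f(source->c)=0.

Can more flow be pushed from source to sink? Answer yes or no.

Residual path source->c->b->sink has bottleneck 4 > 0.
Pushing 4 along it raises the flow to 5, so the given flow is not maximum.

Yes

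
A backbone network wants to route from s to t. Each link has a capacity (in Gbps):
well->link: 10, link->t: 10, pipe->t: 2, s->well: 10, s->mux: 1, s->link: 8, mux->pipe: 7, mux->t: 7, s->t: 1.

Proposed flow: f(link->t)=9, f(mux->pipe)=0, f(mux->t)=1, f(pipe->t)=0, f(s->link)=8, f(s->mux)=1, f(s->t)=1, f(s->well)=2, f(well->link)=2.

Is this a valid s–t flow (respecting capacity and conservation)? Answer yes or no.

Conservation fails at link: inflow 10 ≠ outflow 9.

No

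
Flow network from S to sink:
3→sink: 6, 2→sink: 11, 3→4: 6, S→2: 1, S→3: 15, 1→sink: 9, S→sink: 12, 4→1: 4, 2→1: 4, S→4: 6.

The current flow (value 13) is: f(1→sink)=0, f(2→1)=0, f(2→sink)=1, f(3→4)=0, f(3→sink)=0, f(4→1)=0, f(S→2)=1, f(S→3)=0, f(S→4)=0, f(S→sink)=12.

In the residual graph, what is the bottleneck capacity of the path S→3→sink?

6

Residual capacities along the path: S→3: 15, 3→sink: 6.
Minimum is 6.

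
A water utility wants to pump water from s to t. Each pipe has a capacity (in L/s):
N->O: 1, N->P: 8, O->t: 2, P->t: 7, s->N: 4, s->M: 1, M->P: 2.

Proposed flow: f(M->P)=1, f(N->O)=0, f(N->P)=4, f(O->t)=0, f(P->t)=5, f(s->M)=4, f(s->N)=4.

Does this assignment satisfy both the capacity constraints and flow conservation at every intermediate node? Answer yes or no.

No

Capacity violated on s->M: flow 4 > capacity 1.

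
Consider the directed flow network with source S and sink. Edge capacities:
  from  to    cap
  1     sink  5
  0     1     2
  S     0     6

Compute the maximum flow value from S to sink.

2

Augment S→0→1→sink: bottleneck 2. Total 2.
No augmenting path remains in the residual graph.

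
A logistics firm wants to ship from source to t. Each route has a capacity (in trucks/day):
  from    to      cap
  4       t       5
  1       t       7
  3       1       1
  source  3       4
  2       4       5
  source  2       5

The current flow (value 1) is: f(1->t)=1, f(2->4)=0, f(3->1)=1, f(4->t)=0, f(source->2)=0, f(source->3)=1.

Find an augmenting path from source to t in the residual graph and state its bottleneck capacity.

source->2->4->t, bottleneck 5

Residual along source->2->4->t: source->2: 5, 2->4: 5, 4->t: 5.
Bottleneck = min = 5.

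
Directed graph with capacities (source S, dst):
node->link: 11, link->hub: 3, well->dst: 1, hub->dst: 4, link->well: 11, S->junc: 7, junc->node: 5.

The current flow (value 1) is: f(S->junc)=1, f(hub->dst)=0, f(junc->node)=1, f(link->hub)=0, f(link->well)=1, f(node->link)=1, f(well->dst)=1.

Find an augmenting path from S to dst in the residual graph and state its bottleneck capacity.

Residual along S->junc->node->link->hub->dst: S->junc: 6, junc->node: 4, node->link: 10, link->hub: 3, hub->dst: 4.
Bottleneck = min = 3.

S->junc->node->link->hub->dst, bottleneck 3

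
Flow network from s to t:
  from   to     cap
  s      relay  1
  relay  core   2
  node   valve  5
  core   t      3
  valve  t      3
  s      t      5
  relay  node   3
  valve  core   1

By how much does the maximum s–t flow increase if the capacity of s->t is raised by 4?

4

Original max flow = 6.
After raising cap(s->t), augmenting paths through that edge carry 4 more units.
New max flow = 10. Increase = 4.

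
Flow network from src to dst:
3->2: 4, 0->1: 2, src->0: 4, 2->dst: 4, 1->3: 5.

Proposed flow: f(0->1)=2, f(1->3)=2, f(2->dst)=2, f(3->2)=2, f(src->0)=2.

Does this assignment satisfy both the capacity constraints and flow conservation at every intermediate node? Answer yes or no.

Every edge has 0 ≤ f(e) ≤ cap(e).
At each intermediate node, inflow equals outflow.

Yes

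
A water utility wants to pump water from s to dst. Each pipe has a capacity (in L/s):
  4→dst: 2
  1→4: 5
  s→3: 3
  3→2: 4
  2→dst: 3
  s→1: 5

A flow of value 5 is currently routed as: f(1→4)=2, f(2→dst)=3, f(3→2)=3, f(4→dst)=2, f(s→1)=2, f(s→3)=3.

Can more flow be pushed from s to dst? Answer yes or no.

Residual reachable from s: {1, 4, s}; dst is not reachable.
Saturated cut: s→3, 4→dst with total capacity 5 = current flow value. Flow is maximum.

No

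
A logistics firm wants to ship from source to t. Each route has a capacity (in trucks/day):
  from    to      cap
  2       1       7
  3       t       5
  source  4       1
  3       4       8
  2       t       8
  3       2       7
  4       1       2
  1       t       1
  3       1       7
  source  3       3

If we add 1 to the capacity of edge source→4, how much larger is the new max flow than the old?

0

Original max flow = 4.
Even with extra capacity on source→4, another cut of capacity 4 remains binding.
New max flow = 4. Increase = 0.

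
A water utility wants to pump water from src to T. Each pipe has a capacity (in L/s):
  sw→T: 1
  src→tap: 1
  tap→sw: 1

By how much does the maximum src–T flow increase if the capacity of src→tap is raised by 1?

0

Original max flow = 1.
Even with extra capacity on src→tap, another cut of capacity 1 remains binding.
New max flow = 1. Increase = 0.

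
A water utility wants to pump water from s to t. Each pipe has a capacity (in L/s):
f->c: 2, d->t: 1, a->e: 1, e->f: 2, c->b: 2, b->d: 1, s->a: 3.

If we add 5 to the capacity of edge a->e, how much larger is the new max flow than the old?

0

Original max flow = 1.
Even with extra capacity on a->e, another cut of capacity 1 remains binding.
New max flow = 1. Increase = 0.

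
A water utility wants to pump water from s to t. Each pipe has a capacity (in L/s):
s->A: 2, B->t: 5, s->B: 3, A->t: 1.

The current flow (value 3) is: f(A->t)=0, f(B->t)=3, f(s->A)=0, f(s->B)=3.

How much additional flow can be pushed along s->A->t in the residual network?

1

Residual capacities along the path: s->A: 2, A->t: 1.
Minimum is 1.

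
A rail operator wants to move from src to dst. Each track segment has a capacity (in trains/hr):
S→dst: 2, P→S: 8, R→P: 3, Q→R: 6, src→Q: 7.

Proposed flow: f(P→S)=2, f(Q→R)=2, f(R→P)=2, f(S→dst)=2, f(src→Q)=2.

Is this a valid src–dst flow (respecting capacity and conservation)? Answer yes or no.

Yes

Every edge has 0 ≤ f(e) ≤ cap(e).
At each intermediate node, inflow equals outflow.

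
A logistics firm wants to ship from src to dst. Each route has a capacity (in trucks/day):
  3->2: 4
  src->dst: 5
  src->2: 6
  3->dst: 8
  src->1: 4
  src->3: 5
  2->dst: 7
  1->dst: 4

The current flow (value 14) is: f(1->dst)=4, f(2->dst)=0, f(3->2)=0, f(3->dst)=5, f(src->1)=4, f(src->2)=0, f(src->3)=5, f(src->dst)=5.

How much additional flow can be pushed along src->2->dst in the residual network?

6

Residual capacities along the path: src->2: 6, 2->dst: 7.
Minimum is 6.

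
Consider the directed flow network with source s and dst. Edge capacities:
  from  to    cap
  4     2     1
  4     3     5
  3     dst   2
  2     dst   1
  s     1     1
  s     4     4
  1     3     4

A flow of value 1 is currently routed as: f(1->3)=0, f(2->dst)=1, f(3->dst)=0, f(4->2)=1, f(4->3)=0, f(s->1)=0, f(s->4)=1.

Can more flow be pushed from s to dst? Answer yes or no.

Residual path s->4->3->dst has bottleneck 2 > 0.
Pushing 2 along it raises the flow to 3, so the given flow is not maximum.

Yes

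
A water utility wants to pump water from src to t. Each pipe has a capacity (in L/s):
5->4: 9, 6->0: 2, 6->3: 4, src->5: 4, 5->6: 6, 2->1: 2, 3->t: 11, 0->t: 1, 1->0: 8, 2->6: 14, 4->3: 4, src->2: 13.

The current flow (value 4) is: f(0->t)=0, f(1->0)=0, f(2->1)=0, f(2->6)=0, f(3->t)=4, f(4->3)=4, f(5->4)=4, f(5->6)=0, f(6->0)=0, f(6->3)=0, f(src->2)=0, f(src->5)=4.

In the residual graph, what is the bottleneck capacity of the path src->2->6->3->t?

4

Residual capacities along the path: src->2: 13, 2->6: 14, 6->3: 4, 3->t: 7.
Minimum is 4.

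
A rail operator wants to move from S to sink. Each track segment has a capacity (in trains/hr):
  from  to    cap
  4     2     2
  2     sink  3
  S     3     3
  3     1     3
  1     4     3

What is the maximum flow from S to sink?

Augment S→3→1→4→2→sink: bottleneck 2. Total 2.
No augmenting path remains in the residual graph.

2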